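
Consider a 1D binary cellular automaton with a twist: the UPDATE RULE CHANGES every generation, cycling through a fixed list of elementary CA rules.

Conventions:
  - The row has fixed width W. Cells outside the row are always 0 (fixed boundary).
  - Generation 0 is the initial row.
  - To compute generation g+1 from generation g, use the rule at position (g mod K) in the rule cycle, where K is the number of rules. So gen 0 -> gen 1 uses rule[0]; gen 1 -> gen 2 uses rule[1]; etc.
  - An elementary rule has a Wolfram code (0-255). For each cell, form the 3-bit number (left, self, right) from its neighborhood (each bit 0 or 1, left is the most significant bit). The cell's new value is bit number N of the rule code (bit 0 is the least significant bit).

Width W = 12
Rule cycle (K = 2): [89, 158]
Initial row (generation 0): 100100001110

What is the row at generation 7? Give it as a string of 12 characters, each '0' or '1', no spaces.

Answer: 111000101001

Derivation:
Gen 0: 100100001110
Gen 1 (rule 89): 010011101011
Gen 2 (rule 158): 111111001010
Gen 3 (rule 89): 100001100001
Gen 4 (rule 158): 110011010011
Gen 5 (rule 89): 111011001011
Gen 6 (rule 158): 110010111010
Gen 7 (rule 89): 111000101001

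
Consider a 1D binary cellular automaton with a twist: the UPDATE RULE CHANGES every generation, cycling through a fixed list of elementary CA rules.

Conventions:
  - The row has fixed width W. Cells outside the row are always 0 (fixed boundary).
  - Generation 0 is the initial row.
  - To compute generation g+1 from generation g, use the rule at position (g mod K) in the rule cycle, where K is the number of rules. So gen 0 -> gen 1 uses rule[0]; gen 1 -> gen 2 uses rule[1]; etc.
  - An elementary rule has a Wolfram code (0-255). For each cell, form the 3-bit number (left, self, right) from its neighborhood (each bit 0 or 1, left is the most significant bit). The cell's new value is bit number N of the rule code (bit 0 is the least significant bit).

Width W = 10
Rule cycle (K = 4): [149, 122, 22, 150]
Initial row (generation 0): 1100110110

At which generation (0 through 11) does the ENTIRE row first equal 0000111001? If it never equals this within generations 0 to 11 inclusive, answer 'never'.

Gen 0: 1100110110
Gen 1 (rule 149): 0010000001
Gen 2 (rule 122): 0101000010
Gen 3 (rule 22): 1101100111
Gen 4 (rule 150): 0000011010
Gen 5 (rule 149): 1111000011
Gen 6 (rule 122): 1001100111
Gen 7 (rule 22): 1110011000
Gen 8 (rule 150): 0101100100
Gen 9 (rule 149): 0100010111
Gen 10 (rule 122): 1010101101
Gen 11 (rule 22): 1010100001

Answer: never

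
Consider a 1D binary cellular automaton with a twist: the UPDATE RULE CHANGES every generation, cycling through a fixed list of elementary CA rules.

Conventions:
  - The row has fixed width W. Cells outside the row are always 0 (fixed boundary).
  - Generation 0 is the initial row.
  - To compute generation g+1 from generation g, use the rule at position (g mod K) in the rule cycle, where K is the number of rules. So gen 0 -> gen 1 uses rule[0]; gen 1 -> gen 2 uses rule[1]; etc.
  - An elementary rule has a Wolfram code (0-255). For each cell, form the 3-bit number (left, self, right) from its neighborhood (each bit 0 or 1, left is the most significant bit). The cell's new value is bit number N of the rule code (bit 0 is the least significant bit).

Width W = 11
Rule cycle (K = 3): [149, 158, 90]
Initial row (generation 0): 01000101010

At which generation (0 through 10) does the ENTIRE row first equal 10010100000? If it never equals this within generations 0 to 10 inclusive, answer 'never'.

Answer: never

Derivation:
Gen 0: 01000101010
Gen 1 (rule 149): 01110101011
Gen 2 (rule 158): 11100101010
Gen 3 (rule 90): 10111000001
Gen 4 (rule 149): 10010111101
Gen 5 (rule 158): 11110111001
Gen 6 (rule 90): 10010101110
Gen 7 (rule 149): 11010100101
Gen 8 (rule 158): 10010111101
Gen 9 (rule 90): 01100100100
Gen 10 (rule 149): 00010110111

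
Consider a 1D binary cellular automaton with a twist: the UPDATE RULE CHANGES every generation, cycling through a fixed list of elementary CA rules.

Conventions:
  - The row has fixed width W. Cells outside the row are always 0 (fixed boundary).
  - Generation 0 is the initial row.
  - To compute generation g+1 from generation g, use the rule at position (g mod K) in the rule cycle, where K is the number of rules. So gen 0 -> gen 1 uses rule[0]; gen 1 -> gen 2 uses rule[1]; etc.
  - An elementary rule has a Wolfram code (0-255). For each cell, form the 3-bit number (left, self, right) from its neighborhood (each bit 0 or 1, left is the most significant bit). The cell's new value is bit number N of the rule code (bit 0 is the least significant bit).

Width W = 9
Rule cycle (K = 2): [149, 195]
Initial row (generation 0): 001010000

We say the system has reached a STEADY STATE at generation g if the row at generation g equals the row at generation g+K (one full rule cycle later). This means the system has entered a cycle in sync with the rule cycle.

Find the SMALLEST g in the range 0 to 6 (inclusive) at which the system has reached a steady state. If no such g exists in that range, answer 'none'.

Gen 0: 001010000
Gen 1 (rule 149): 101011111
Gen 2 (rule 195): 000001111
Gen 3 (rule 149): 111100110
Gen 4 (rule 195): 011101010
Gen 5 (rule 149): 001001011
Gen 6 (rule 195): 110010001
Gen 7 (rule 149): 001011101
Gen 8 (rule 195): 110001100

Answer: none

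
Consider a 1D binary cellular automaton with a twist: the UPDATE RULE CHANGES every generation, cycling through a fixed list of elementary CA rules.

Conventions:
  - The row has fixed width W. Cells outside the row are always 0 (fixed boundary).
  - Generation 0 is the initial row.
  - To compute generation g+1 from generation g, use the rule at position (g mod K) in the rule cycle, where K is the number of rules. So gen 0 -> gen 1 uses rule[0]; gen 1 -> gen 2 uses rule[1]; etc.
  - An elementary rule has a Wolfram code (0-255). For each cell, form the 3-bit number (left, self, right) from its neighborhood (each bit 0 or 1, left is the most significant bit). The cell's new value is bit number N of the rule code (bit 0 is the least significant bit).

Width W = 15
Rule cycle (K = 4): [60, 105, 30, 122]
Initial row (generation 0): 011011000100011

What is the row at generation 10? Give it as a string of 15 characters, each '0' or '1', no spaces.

Gen 0: 011011000100011
Gen 1 (rule 60): 010110100110010
Gen 2 (rule 105): 001111000110000
Gen 3 (rule 30): 011000101101000
Gen 4 (rule 122): 111101011110100
Gen 5 (rule 60): 100011110001110
Gen 6 (rule 105): 001010010101010
Gen 7 (rule 30): 011011110101011
Gen 8 (rule 122): 111110011010111
Gen 9 (rule 60): 100001010111100
Gen 10 (rule 105): 001100101100101

Answer: 001100101100101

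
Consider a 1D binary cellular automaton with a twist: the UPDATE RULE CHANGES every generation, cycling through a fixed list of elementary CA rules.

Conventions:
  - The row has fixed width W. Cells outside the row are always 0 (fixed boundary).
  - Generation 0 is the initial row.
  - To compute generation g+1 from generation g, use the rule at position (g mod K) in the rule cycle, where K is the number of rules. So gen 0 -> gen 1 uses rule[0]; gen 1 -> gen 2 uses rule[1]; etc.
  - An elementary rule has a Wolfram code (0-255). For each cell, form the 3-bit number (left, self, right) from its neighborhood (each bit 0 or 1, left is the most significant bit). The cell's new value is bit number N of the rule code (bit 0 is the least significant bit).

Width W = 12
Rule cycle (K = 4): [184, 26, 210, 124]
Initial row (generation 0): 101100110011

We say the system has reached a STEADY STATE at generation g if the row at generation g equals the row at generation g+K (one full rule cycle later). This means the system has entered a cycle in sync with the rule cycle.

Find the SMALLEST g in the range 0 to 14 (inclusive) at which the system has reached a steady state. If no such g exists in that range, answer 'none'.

Answer: none

Derivation:
Gen 0: 101100110011
Gen 1 (rule 184): 011010101010
Gen 2 (rule 26): 110000000001
Gen 3 (rule 210): 011000000010
Gen 4 (rule 124): 011100000011
Gen 5 (rule 184): 011010000010
Gen 6 (rule 26): 110001000101
Gen 7 (rule 210): 011010101000
Gen 8 (rule 124): 011111111100
Gen 9 (rule 184): 011111111010
Gen 10 (rule 26): 110000000001
Gen 11 (rule 210): 011000000010
Gen 12 (rule 124): 011100000011
Gen 13 (rule 184): 011010000010
Gen 14 (rule 26): 110001000101
Gen 15 (rule 210): 011010101000
Gen 16 (rule 124): 011111111100
Gen 17 (rule 184): 011111111010
Gen 18 (rule 26): 110000000001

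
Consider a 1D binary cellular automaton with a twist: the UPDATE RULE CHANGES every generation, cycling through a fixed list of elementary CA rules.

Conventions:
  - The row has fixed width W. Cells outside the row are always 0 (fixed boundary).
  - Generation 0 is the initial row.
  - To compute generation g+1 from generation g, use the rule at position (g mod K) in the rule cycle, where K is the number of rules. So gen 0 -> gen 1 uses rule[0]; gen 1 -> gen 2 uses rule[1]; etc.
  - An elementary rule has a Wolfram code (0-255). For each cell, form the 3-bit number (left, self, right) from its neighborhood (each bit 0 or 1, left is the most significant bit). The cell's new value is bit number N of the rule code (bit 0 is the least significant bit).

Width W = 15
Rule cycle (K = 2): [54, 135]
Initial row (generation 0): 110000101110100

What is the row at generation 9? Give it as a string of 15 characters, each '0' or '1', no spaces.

Answer: 000001000100001

Derivation:
Gen 0: 110000101110100
Gen 1 (rule 54): 001001110001110
Gen 2 (rule 135): 111010100110100
Gen 3 (rule 54): 000111111001110
Gen 4 (rule 135): 111011110010100
Gen 5 (rule 54): 000100001111110
Gen 6 (rule 135): 111101110111100
Gen 7 (rule 54): 000010001000010
Gen 8 (rule 135): 111110111011110
Gen 9 (rule 54): 000001000100001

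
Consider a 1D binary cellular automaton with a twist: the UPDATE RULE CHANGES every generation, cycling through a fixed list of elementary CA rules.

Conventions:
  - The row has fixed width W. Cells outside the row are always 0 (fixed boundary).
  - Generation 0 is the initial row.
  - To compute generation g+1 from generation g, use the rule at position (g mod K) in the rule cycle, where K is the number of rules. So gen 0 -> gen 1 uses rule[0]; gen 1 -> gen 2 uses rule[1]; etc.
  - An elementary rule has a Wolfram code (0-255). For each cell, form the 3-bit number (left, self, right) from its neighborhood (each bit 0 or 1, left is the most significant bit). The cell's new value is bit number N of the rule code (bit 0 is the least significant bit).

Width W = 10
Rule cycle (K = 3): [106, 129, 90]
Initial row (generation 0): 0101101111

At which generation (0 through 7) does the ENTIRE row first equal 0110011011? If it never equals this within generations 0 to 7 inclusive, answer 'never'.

Answer: never

Derivation:
Gen 0: 0101101111
Gen 1 (rule 106): 1011111001
Gen 2 (rule 129): 0001110000
Gen 3 (rule 90): 0011011000
Gen 4 (rule 106): 0111111000
Gen 5 (rule 129): 0011110011
Gen 6 (rule 90): 0110011111
Gen 7 (rule 106): 1110110001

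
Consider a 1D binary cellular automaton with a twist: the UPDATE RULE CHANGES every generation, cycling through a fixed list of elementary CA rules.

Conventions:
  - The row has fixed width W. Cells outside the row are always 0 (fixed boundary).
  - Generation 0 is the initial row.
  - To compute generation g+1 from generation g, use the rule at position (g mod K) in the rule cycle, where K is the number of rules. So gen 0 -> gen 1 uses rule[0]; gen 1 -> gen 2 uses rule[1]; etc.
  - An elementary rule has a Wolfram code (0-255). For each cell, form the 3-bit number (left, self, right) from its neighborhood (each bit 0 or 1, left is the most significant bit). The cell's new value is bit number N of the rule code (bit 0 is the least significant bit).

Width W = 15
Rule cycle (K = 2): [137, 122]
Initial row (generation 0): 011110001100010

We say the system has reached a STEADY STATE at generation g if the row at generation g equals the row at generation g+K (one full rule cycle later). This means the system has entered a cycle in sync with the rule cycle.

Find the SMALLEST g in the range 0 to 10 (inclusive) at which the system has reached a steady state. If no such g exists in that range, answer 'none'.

Answer: none

Derivation:
Gen 0: 011110001100010
Gen 1 (rule 137): 011100101001000
Gen 2 (rule 122): 110111010110100
Gen 3 (rule 137): 100110000100001
Gen 4 (rule 122): 011111001010010
Gen 5 (rule 137): 011110000000000
Gen 6 (rule 122): 110011000000000
Gen 7 (rule 137): 100010011111111
Gen 8 (rule 122): 010101110000001
Gen 9 (rule 137): 000001100111100
Gen 10 (rule 122): 000011111100110
Gen 11 (rule 137): 111011111000100
Gen 12 (rule 122): 101110001101010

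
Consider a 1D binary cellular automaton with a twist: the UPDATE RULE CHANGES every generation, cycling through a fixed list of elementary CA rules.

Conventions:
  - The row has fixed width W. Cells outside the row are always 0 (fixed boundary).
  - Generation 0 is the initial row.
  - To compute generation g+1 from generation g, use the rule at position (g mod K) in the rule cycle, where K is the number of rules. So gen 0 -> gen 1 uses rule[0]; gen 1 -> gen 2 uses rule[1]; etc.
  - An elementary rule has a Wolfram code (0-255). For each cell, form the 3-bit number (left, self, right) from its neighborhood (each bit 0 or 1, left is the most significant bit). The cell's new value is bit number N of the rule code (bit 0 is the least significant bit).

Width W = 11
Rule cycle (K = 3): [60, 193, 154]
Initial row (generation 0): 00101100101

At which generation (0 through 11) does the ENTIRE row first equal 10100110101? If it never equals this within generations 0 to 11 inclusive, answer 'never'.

Answer: never

Derivation:
Gen 0: 00101100101
Gen 1 (rule 60): 00111010111
Gen 2 (rule 193): 10011000011
Gen 3 (rule 154): 01110100110
Gen 4 (rule 60): 01001110101
Gen 5 (rule 193): 00000110000
Gen 6 (rule 154): 00001101000
Gen 7 (rule 60): 00001011100
Gen 8 (rule 193): 11100001101
Gen 9 (rule 154): 11010011000
Gen 10 (rule 60): 10111010100
Gen 11 (rule 193): 00011000001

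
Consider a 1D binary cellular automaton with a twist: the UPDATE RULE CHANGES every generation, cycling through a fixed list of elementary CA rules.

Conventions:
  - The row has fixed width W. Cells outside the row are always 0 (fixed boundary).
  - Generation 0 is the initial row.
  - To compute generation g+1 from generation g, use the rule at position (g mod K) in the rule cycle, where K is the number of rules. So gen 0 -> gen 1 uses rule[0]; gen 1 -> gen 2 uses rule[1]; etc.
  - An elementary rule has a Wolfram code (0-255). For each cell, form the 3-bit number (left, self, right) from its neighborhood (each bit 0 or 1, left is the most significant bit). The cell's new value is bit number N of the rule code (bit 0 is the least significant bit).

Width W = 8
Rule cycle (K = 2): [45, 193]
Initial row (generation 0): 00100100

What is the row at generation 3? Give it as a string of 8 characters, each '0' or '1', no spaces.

Gen 0: 00100100
Gen 1 (rule 45): 10100101
Gen 2 (rule 193): 00000000
Gen 3 (rule 45): 11111111

Answer: 11111111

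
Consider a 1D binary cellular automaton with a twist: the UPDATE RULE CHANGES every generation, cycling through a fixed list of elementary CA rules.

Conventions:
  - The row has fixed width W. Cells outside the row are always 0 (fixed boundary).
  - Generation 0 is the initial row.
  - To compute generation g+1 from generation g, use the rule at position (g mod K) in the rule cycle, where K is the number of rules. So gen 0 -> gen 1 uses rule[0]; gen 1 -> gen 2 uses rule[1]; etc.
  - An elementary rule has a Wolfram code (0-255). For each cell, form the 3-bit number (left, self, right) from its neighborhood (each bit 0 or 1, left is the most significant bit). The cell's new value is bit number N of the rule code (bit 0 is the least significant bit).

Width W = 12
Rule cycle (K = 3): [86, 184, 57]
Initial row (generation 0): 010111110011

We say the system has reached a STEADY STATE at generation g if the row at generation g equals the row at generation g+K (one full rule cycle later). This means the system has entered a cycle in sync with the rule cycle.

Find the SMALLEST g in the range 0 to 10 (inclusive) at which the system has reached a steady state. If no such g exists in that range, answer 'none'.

Answer: 6

Derivation:
Gen 0: 010111110011
Gen 1 (rule 86): 110000011101
Gen 2 (rule 184): 101000011010
Gen 3 (rule 57): 010111010101
Gen 4 (rule 86): 110001010101
Gen 5 (rule 184): 101000101010
Gen 6 (rule 57): 010110010101
Gen 7 (rule 86): 110011110101
Gen 8 (rule 184): 101011101010
Gen 9 (rule 57): 010110010101
Gen 10 (rule 86): 110011110101
Gen 11 (rule 184): 101011101010
Gen 12 (rule 57): 010110010101
Gen 13 (rule 86): 110011110101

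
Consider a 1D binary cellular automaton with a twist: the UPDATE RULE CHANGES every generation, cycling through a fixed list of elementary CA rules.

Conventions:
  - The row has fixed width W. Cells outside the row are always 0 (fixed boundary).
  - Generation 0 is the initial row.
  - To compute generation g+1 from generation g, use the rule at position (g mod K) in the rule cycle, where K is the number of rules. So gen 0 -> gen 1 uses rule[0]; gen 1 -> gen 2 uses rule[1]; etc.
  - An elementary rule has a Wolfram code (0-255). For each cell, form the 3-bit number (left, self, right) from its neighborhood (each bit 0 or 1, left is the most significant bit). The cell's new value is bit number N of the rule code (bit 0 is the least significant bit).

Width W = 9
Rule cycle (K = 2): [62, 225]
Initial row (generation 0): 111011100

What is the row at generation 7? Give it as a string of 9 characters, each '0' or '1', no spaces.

Answer: 111100111

Derivation:
Gen 0: 111011100
Gen 1 (rule 62): 100110010
Gen 2 (rule 225): 000010000
Gen 3 (rule 62): 000111000
Gen 4 (rule 225): 110011011
Gen 5 (rule 62): 101110110
Gen 6 (rule 225): 010111010
Gen 7 (rule 62): 111100111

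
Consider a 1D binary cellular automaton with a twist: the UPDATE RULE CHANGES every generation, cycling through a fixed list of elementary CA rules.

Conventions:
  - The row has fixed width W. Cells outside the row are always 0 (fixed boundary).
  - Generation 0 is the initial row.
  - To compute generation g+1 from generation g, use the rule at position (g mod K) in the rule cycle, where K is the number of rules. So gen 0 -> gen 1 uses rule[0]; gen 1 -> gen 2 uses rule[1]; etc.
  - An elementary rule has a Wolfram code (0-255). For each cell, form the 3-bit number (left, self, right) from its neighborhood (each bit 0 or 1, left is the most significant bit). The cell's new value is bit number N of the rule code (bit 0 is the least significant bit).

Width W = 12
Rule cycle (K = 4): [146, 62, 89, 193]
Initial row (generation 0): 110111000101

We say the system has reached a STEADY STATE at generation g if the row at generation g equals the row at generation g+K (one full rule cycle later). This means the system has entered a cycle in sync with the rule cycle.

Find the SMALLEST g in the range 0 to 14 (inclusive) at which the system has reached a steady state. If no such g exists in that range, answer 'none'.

Answer: none

Derivation:
Gen 0: 110111000101
Gen 1 (rule 146): 000010101000
Gen 2 (rule 62): 000111111100
Gen 3 (rule 89): 110100000111
Gen 4 (rule 193): 010001110011
Gen 5 (rule 146): 101010101100
Gen 6 (rule 62): 111111111010
Gen 7 (rule 89): 100000001001
Gen 8 (rule 193): 001111100000
Gen 9 (rule 146): 010111010000
Gen 10 (rule 62): 111100111000
Gen 11 (rule 89): 100110101111
Gen 12 (rule 193): 000010000111
Gen 13 (rule 146): 000101001010
Gen 14 (rule 62): 001111111111
Gen 15 (rule 89): 101000000001
Gen 16 (rule 193): 000011111100
Gen 17 (rule 146): 000101111010
Gen 18 (rule 62): 001111000111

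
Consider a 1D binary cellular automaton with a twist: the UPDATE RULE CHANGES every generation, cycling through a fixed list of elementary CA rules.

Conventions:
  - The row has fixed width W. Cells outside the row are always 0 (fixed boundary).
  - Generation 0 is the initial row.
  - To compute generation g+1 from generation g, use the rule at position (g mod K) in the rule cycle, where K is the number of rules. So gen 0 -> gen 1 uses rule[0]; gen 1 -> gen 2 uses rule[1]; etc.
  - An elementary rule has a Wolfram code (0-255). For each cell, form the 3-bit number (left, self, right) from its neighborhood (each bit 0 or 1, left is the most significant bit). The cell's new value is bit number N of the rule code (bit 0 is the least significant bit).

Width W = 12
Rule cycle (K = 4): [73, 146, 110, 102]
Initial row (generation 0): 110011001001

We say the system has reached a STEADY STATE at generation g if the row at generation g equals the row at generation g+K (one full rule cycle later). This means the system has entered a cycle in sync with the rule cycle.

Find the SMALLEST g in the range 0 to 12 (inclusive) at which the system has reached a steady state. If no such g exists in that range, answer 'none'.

Gen 0: 110011001001
Gen 1 (rule 73): 110011000000
Gen 2 (rule 146): 001100100000
Gen 3 (rule 110): 011101100000
Gen 4 (rule 102): 100110100000
Gen 5 (rule 73): 000110001111
Gen 6 (rule 146): 001001010110
Gen 7 (rule 110): 011011111110
Gen 8 (rule 102): 101100000010
Gen 9 (rule 73): 001101111000
Gen 10 (rule 146): 010000110100
Gen 11 (rule 110): 110001111100
Gen 12 (rule 102): 010010000100
Gen 13 (rule 73): 000000110001
Gen 14 (rule 146): 000001001010
Gen 15 (rule 110): 000011011110
Gen 16 (rule 102): 000101100010

Answer: none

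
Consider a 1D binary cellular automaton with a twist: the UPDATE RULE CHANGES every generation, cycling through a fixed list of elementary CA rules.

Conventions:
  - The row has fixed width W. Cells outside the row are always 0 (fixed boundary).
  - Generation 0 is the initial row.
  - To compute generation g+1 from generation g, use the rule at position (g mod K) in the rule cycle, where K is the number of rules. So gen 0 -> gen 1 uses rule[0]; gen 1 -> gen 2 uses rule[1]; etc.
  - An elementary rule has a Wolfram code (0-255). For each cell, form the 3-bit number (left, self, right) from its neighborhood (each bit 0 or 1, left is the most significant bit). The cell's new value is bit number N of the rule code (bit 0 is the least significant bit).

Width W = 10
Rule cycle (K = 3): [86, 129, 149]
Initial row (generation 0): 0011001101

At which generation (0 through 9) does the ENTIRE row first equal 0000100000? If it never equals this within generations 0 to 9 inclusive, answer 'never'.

Answer: 2

Derivation:
Gen 0: 0011001101
Gen 1 (rule 86): 0101110101
Gen 2 (rule 129): 0000100000
Gen 3 (rule 149): 1110111111
Gen 4 (rule 86): 0010000001
Gen 5 (rule 129): 1000111100
Gen 6 (rule 149): 1110011011
Gen 7 (rule 86): 0011101001
Gen 8 (rule 129): 1001000000
Gen 9 (rule 149): 1101111111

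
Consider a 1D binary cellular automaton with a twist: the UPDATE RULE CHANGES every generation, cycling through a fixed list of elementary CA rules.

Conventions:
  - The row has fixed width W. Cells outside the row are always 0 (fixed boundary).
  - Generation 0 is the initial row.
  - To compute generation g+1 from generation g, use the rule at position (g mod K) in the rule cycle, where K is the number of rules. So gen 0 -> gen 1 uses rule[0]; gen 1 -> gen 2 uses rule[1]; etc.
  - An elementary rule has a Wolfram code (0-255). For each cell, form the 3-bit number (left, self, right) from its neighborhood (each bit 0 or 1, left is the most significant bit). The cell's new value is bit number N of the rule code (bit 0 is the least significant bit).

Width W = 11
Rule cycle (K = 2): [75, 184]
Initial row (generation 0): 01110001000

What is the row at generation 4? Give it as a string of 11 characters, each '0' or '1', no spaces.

Answer: 00001010000

Derivation:
Gen 0: 01110001000
Gen 1 (rule 75): 11010110011
Gen 2 (rule 184): 10101101010
Gen 3 (rule 75): 00001100000
Gen 4 (rule 184): 00001010000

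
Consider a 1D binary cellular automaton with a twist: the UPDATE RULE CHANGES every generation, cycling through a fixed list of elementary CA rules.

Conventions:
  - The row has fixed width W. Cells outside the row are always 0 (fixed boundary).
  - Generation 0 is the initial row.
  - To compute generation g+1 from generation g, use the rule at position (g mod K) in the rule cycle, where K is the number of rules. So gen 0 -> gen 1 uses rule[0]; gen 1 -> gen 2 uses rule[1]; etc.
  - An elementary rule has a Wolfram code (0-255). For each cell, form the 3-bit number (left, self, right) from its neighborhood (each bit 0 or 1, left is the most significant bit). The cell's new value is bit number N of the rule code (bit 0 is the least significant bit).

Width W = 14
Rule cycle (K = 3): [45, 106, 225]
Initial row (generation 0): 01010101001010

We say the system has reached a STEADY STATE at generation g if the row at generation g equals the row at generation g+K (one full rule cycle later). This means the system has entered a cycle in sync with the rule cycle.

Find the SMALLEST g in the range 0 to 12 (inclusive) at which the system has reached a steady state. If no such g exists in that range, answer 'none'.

Answer: none

Derivation:
Gen 0: 01010101001010
Gen 1 (rule 45): 01111111001110
Gen 2 (rule 106): 11000001011010
Gen 3 (rule 225): 01011100101100
Gen 4 (rule 45): 01110000111001
Gen 5 (rule 106): 11010001101010
Gen 6 (rule 225): 01100100110100
Gen 7 (rule 45): 01000100101101
Gen 8 (rule 106): 10001001011110
Gen 9 (rule 225): 00100000101110
Gen 10 (rule 45): 10101110111000
Gen 11 (rule 106): 01011011101000
Gen 12 (rule 225): 00101101110011
Gen 13 (rule 45): 10111011000010
Gen 14 (rule 106): 01101111000100
Gen 15 (rule 225): 00110111010001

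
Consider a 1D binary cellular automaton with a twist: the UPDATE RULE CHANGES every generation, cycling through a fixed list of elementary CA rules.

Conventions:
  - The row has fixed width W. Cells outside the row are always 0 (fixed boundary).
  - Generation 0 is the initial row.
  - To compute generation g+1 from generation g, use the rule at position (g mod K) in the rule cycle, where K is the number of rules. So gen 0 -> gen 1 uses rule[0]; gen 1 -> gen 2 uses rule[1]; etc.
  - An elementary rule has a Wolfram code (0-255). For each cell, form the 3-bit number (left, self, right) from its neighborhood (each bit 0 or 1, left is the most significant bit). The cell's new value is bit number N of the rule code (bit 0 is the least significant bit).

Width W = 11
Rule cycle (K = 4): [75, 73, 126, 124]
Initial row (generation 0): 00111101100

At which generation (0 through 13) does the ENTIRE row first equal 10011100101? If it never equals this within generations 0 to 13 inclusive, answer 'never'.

Answer: never

Derivation:
Gen 0: 00111101100
Gen 1 (rule 75): 11100101101
Gen 2 (rule 73): 10100001100
Gen 3 (rule 126): 11110011110
Gen 4 (rule 124): 10011010011
Gen 5 (rule 75): 00111000111
Gen 6 (rule 73): 10101010101
Gen 7 (rule 126): 11111111111
Gen 8 (rule 124): 10000000001
Gen 9 (rule 75): 00111111110
Gen 10 (rule 73): 10100000010
Gen 11 (rule 126): 11110000111
Gen 12 (rule 124): 10011000101
Gen 13 (rule 75): 00111011000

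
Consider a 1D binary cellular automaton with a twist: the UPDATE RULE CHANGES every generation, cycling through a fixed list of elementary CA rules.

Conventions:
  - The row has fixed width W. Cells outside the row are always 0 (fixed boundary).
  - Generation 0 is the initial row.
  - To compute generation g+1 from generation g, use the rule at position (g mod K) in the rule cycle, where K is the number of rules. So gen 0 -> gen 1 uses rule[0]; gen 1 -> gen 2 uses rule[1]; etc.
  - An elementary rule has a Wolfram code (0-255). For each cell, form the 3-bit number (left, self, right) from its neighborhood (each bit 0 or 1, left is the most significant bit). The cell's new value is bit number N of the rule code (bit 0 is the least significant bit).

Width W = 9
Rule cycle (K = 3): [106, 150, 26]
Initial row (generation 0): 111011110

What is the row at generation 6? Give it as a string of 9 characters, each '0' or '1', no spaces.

Gen 0: 111011110
Gen 1 (rule 106): 101110010
Gen 2 (rule 150): 100101111
Gen 3 (rule 26): 011001000
Gen 4 (rule 106): 111010000
Gen 5 (rule 150): 010011000
Gen 6 (rule 26): 101110100

Answer: 101110100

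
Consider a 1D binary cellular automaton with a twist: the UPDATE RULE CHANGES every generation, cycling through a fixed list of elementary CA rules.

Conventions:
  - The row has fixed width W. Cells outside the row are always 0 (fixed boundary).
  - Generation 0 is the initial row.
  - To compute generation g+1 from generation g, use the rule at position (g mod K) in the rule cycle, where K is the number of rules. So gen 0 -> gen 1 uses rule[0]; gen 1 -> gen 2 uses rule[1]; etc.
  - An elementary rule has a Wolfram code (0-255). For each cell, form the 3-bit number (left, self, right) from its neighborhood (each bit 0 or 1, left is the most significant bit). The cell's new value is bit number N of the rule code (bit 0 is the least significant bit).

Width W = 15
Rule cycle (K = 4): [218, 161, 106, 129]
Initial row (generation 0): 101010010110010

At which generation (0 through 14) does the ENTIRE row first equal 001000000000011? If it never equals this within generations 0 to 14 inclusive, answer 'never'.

Answer: 12

Derivation:
Gen 0: 101010010110010
Gen 1 (rule 218): 000001100111101
Gen 2 (rule 161): 111100000011010
Gen 3 (rule 106): 100100000111100
Gen 4 (rule 129): 000001110011001
Gen 5 (rule 218): 000011111111110
Gen 6 (rule 161): 111001111111100
Gen 7 (rule 106): 101011000000100
Gen 8 (rule 129): 000000011110001
Gen 9 (rule 218): 000000111111010
Gen 10 (rule 161): 111110011110100
Gen 11 (rule 106): 100010110011000
Gen 12 (rule 129): 001000000000011
Gen 13 (rule 218): 010100000000111
Gen 14 (rule 161): 001001111110010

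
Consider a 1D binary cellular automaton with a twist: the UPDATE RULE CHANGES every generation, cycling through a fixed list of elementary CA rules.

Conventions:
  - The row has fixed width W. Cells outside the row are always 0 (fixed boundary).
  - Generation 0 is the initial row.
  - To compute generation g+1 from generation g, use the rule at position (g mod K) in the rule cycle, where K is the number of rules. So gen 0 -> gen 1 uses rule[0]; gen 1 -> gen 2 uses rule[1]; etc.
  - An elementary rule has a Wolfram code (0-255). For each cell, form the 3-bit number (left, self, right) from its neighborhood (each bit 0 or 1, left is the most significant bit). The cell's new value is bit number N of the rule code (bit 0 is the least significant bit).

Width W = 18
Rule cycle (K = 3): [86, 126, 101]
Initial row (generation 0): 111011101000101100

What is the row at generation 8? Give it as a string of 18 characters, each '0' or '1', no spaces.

Gen 0: 111011101000101100
Gen 1 (rule 86): 001000101101100110
Gen 2 (rule 126): 011101111111111111
Gen 3 (rule 101): 000110000000000001
Gen 4 (rule 86): 001011000000000011
Gen 5 (rule 126): 011111100000000111
Gen 6 (rule 101): 000000101111110001
Gen 7 (rule 86): 000001100000011011
Gen 8 (rule 126): 000011110000111111

Answer: 000011110000111111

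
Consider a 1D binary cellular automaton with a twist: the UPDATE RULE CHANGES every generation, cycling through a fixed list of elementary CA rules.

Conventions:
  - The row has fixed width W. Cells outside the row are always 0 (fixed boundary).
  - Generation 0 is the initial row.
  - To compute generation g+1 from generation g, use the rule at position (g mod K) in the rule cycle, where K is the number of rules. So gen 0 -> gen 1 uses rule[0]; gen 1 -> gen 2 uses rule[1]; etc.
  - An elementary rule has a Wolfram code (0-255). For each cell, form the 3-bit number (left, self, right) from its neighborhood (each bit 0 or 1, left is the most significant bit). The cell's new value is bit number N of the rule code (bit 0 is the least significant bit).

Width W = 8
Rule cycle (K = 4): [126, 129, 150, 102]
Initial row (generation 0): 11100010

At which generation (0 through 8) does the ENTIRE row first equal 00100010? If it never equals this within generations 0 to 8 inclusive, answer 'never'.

Answer: never

Derivation:
Gen 0: 11100010
Gen 1 (rule 126): 10110111
Gen 2 (rule 129): 00000010
Gen 3 (rule 150): 00000111
Gen 4 (rule 102): 00001001
Gen 5 (rule 126): 00011111
Gen 6 (rule 129): 11001110
Gen 7 (rule 150): 00110101
Gen 8 (rule 102): 01011111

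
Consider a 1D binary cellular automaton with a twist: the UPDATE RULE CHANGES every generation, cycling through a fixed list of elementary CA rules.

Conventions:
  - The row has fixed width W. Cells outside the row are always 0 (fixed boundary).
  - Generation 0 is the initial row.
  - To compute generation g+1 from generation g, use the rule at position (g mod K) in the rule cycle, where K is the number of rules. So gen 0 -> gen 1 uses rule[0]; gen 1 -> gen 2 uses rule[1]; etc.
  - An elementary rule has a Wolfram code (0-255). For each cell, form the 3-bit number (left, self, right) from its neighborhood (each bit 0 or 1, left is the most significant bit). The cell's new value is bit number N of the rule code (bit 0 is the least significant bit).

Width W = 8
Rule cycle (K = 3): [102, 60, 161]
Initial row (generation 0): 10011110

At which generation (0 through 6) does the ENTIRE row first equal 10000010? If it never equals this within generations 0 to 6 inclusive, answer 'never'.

Answer: never

Derivation:
Gen 0: 10011110
Gen 1 (rule 102): 10100010
Gen 2 (rule 60): 11110011
Gen 3 (rule 161): 01100000
Gen 4 (rule 102): 10100000
Gen 5 (rule 60): 11110000
Gen 6 (rule 161): 01100111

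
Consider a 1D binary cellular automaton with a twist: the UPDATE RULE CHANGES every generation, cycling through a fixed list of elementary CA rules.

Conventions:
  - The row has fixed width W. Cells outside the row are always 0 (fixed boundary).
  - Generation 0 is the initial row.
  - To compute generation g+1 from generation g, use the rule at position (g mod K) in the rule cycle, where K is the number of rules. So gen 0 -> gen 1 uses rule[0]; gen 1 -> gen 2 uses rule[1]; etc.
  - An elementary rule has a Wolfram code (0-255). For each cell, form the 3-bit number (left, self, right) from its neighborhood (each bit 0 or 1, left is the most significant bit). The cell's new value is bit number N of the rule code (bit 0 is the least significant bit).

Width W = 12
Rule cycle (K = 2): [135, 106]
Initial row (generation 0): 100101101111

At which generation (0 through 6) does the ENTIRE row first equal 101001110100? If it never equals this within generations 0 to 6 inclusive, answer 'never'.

Answer: 3

Derivation:
Gen 0: 100101101111
Gen 1 (rule 135): 101100000110
Gen 2 (rule 106): 011100001110
Gen 3 (rule 135): 101001110100
Gen 4 (rule 106): 010011011000
Gen 5 (rule 135): 110100000011
Gen 6 (rule 106): 111000000111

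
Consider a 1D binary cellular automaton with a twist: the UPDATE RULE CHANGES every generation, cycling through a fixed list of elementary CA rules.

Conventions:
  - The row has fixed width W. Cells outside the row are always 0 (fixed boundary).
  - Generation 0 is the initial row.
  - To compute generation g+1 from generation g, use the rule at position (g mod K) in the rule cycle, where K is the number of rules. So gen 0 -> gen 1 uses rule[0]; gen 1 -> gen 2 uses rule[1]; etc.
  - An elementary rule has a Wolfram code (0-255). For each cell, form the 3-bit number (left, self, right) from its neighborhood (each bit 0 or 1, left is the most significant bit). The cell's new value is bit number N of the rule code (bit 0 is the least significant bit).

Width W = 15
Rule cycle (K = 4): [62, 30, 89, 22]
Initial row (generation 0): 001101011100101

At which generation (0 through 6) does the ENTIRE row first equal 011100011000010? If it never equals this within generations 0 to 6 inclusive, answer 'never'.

Gen 0: 001101011100101
Gen 1 (rule 62): 011011110011111
Gen 2 (rule 30): 110010001110000
Gen 3 (rule 89): 111001101011111
Gen 4 (rule 22): 000110001000000
Gen 5 (rule 62): 001101011100000
Gen 6 (rule 30): 011001010010000

Answer: never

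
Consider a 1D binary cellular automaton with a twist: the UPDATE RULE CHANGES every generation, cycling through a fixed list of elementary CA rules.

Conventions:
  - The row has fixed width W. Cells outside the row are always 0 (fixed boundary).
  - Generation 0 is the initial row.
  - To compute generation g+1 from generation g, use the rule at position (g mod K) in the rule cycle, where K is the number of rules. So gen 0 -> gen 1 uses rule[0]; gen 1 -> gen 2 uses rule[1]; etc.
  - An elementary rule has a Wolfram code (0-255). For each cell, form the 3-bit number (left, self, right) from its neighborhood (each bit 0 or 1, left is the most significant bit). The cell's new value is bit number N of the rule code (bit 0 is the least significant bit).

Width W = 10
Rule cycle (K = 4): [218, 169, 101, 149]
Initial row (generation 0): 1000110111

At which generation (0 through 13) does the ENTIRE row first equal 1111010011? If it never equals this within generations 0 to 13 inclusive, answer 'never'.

Gen 0: 1000110111
Gen 1 (rule 218): 0101110111
Gen 2 (rule 169): 0011101110
Gen 3 (rule 101): 1000110010
Gen 4 (rule 149): 1110001011
Gen 5 (rule 218): 1111010011
Gen 6 (rule 169): 1110100010
Gen 7 (rule 101): 0011101010
Gen 8 (rule 149): 1001001011
Gen 9 (rule 218): 0110110011
Gen 10 (rule 169): 0101100010
Gen 11 (rule 101): 0110101010
Gen 12 (rule 149): 0000101011
Gen 13 (rule 218): 0001000011

Answer: 5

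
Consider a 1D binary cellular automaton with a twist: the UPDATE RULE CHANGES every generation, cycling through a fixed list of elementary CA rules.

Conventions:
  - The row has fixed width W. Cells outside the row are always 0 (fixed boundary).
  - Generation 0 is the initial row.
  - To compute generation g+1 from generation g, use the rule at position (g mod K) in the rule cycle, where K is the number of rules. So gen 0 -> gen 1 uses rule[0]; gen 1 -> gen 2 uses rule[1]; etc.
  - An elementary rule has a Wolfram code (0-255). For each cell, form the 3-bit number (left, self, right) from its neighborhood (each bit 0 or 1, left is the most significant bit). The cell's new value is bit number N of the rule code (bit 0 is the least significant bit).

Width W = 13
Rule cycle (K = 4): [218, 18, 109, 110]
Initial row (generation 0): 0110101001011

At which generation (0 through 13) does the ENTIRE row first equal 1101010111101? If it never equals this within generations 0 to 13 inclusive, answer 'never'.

Gen 0: 0110101001011
Gen 1 (rule 218): 1110000110011
Gen 2 (rule 18): 0001001001100
Gen 3 (rule 109): 1101001001101
Gen 4 (rule 110): 1111011011111
Gen 5 (rule 218): 1111011011111
Gen 6 (rule 18): 0000000000000
Gen 7 (rule 109): 1111111111111
Gen 8 (rule 110): 1000000000001
Gen 9 (rule 218): 0100000000010
Gen 10 (rule 18): 1010000000101
Gen 11 (rule 109): 1110111110111
Gen 12 (rule 110): 1011100011101
Gen 13 (rule 218): 0011110111100

Answer: never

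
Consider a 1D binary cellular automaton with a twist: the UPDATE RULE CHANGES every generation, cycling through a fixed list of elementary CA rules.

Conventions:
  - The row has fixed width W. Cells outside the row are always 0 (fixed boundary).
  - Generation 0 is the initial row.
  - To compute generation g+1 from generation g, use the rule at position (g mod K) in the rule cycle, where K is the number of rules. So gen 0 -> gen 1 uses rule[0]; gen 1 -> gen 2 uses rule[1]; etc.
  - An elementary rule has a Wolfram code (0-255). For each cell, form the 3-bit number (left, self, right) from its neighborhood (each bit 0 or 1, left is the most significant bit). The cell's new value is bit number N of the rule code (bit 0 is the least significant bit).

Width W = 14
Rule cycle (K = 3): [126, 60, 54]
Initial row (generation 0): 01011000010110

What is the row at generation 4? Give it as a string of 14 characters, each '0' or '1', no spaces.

Answer: 11101100011000

Derivation:
Gen 0: 01011000010110
Gen 1 (rule 126): 11111100111111
Gen 2 (rule 60): 10000010100000
Gen 3 (rule 54): 11000111110000
Gen 4 (rule 126): 11101100011000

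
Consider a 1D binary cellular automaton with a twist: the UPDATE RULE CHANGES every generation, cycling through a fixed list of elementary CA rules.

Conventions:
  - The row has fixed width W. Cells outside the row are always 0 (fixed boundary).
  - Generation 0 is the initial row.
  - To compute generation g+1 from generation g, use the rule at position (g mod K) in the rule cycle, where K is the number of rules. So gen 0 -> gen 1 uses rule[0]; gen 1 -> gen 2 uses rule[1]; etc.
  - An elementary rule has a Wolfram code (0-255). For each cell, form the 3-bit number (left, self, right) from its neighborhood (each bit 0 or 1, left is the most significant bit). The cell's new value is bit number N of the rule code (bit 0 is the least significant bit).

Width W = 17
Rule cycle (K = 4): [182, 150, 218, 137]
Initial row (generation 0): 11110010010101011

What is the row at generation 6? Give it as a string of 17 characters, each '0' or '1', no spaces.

Answer: 00110011111001100

Derivation:
Gen 0: 11110010010101011
Gen 1 (rule 182): 01101111111111100
Gen 2 (rule 150): 10000111111111010
Gen 3 (rule 218): 01001111111111001
Gen 4 (rule 137): 00001111111110000
Gen 5 (rule 182): 00010111111101000
Gen 6 (rule 150): 00110011111001100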